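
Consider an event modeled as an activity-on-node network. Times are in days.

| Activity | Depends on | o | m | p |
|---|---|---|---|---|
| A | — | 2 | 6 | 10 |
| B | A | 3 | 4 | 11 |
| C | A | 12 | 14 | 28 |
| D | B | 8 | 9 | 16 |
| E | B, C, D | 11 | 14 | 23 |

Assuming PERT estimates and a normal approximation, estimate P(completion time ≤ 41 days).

0.867

te_A = (2 + 4·6 + 10)/6 = 36/6 = 6; σ²_A = ((10−2)/6)² = 1.778
te_B = (3 + 4·4 + 11)/6 = 30/6 = 5; σ²_B = ((11−3)/6)² = 1.778
te_C = (12 + 4·14 + 28)/6 = 96/6 = 16; σ²_C = ((28−12)/6)² = 7.111
te_D = (8 + 4·9 + 16)/6 = 60/6 = 10; σ²_D = ((16−8)/6)² = 1.778
te_E = (11 + 4·14 + 23)/6 = 90/6 = 15; σ²_E = ((23−11)/6)² = 4.000

Forward pass:
ES_A = 0; EF_A = 6
ES_B = 6; EF_B = 6+5 = 11
ES_C = 6; EF_C = 6+16 = 22
ES_D = 11; EF_D = 11+10 = 21
ES_E = max(EF_B=11, EF_C=22, EF_D=21) = 22; EF_E = 22+15 = 37
Expected project duration μ = 37 days. Critical path: A → C → E.

Variance along critical path = 1.778 + 7.111 + 4.000 = 12.889; σ = √12.889 = 3.590 days.
Z = (41 − 37) / 3.590 = 1.114
P(T ≤ 41) = Φ(1.114) ≈ 0.867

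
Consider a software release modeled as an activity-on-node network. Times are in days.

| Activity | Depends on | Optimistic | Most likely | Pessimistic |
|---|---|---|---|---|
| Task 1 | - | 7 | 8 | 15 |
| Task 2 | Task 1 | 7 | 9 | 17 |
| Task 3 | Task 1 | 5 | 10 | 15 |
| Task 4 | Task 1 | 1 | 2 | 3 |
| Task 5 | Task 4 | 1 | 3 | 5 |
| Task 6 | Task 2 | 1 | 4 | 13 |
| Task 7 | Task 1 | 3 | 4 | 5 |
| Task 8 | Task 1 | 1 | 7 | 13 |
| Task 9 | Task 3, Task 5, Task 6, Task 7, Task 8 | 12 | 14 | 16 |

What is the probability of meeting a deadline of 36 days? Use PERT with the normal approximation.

0.252

te_Task 1 = (7 + 4·8 + 15)/6 = 54/6 = 9; σ²_Task 1 = ((15−7)/6)² = 1.778
te_Task 2 = (7 + 4·9 + 17)/6 = 60/6 = 10; σ²_Task 2 = ((17−7)/6)² = 2.778
te_Task 3 = (5 + 4·10 + 15)/6 = 60/6 = 10; σ²_Task 3 = ((15−5)/6)² = 2.778
te_Task 4 = (1 + 4·2 + 3)/6 = 12/6 = 2; σ²_Task 4 = ((3−1)/6)² = 0.111
te_Task 5 = (1 + 4·3 + 5)/6 = 18/6 = 3; σ²_Task 5 = ((5−1)/6)² = 0.444
te_Task 6 = (1 + 4·4 + 13)/6 = 30/6 = 5; σ²_Task 6 = ((13−1)/6)² = 4.000
te_Task 7 = (3 + 4·4 + 5)/6 = 24/6 = 4; σ²_Task 7 = ((5−3)/6)² = 0.111
te_Task 8 = (1 + 4·7 + 13)/6 = 42/6 = 7; σ²_Task 8 = ((13−1)/6)² = 4.000
te_Task 9 = (12 + 4·14 + 16)/6 = 84/6 = 14; σ²_Task 9 = ((16−12)/6)² = 0.444

Forward pass:
ES_Task 1 = 0; EF_Task 1 = 9
ES_Task 2 = 9; EF_Task 2 = 9+10 = 19
ES_Task 3 = 9; EF_Task 3 = 9+10 = 19
ES_Task 4 = 9; EF_Task 4 = 9+2 = 11
ES_Task 5 = 11; EF_Task 5 = 11+3 = 14
ES_Task 6 = 19; EF_Task 6 = 19+5 = 24
ES_Task 7 = 9; EF_Task 7 = 9+4 = 13
ES_Task 8 = 9; EF_Task 8 = 9+7 = 16
ES_Task 9 = max(EF_Task 3=19, EF_Task 5=14, EF_Task 6=24, EF_Task 7=13, EF_Task 8=16) = 24; EF_Task 9 = 24+14 = 38
Expected project duration μ = 38 days. Critical path: Task 1 → Task 2 → Task 6 → Task 9.

Variance along critical path = 1.778 + 2.778 + 4.000 + 0.444 = 9.000; σ = √9.000 = 3.000 days.
Z = (36 − 38) / 3.000 = -0.667
P(T ≤ 36) = Φ(-0.667) ≈ 0.252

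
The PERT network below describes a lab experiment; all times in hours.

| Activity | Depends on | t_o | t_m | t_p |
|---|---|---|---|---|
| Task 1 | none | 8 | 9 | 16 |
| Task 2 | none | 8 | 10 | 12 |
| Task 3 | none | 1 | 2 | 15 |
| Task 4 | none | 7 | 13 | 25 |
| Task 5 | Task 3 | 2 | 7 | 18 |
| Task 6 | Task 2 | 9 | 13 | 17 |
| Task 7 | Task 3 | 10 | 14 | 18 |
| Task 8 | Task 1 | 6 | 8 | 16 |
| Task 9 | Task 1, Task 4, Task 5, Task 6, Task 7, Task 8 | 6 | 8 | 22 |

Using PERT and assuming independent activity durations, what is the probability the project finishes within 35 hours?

te_Task 1 = (8 + 4·9 + 16)/6 = 60/6 = 10; σ²_Task 1 = ((16−8)/6)² = 1.778
te_Task 2 = (8 + 4·10 + 12)/6 = 60/6 = 10; σ²_Task 2 = ((12−8)/6)² = 0.444
te_Task 3 = (1 + 4·2 + 15)/6 = 24/6 = 4; σ²_Task 3 = ((15−1)/6)² = 5.444
te_Task 4 = (7 + 4·13 + 25)/6 = 84/6 = 14; σ²_Task 4 = ((25−7)/6)² = 9.000
te_Task 5 = (2 + 4·7 + 18)/6 = 48/6 = 8; σ²_Task 5 = ((18−2)/6)² = 7.111
te_Task 6 = (9 + 4·13 + 17)/6 = 78/6 = 13; σ²_Task 6 = ((17−9)/6)² = 1.778
te_Task 7 = (10 + 4·14 + 18)/6 = 84/6 = 14; σ²_Task 7 = ((18−10)/6)² = 1.778
te_Task 8 = (6 + 4·8 + 16)/6 = 54/6 = 9; σ²_Task 8 = ((16−6)/6)² = 2.778
te_Task 9 = (6 + 4·8 + 22)/6 = 60/6 = 10; σ²_Task 9 = ((22−6)/6)² = 7.111

Forward pass:
ES_Task 1 = 0; EF_Task 1 = 10
ES_Task 2 = 0; EF_Task 2 = 10
ES_Task 3 = 0; EF_Task 3 = 4
ES_Task 4 = 0; EF_Task 4 = 14
ES_Task 5 = 4; EF_Task 5 = 4+8 = 12
ES_Task 6 = 10; EF_Task 6 = 10+13 = 23
ES_Task 7 = 4; EF_Task 7 = 4+14 = 18
ES_Task 8 = 10; EF_Task 8 = 10+9 = 19
ES_Task 9 = max(EF_Task 1=10, EF_Task 4=14, EF_Task 5=12, EF_Task 6=23, EF_Task 7=18, EF_Task 8=19) = 23; EF_Task 9 = 23+10 = 33
Expected project duration μ = 33 hours. Critical path: Task 2 → Task 6 → Task 9.

Variance along critical path = 0.444 + 1.778 + 7.111 = 9.333; σ = √9.333 = 3.055 hours.
Z = (35 − 33) / 3.055 = 0.655
P(T ≤ 35) = Φ(0.655) ≈ 0.744

0.744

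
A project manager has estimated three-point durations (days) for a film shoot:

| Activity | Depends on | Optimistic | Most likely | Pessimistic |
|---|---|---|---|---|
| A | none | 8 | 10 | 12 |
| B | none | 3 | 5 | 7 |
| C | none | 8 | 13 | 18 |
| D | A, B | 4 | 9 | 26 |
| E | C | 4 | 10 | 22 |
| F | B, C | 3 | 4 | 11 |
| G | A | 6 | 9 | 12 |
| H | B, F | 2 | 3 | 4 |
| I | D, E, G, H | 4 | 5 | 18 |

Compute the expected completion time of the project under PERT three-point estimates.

31 days

te_A = (8 + 4·10 + 12)/6 = 60/6 = 10
te_B = (3 + 4·5 + 7)/6 = 30/6 = 5
te_C = (8 + 4·13 + 18)/6 = 78/6 = 13
te_D = (4 + 4·9 + 26)/6 = 66/6 = 11
te_E = (4 + 4·10 + 22)/6 = 66/6 = 11
te_F = (3 + 4·4 + 11)/6 = 30/6 = 5
te_G = (6 + 4·9 + 12)/6 = 54/6 = 9
te_H = (2 + 4·3 + 4)/6 = 18/6 = 3
te_I = (4 + 4·5 + 18)/6 = 42/6 = 7

Forward pass:
ES_A = 0; EF_A = 10
ES_B = 0; EF_B = 5
ES_C = 0; EF_C = 13
ES_D = max(EF_A=10, EF_B=5) = 10; EF_D = 10+11 = 21
ES_E = 13; EF_E = 13+11 = 24
ES_F = max(EF_B=5, EF_C=13) = 13; EF_F = 13+5 = 18
ES_G = 10; EF_G = 10+9 = 19
ES_H = max(EF_B=5, EF_F=18) = 18; EF_H = 18+3 = 21
ES_I = max(EF_D=21, EF_E=24, EF_G=19, EF_H=21) = 24; EF_I = 24+7 = 31
Expected project duration μ = 31 days. Critical path: C → E → I.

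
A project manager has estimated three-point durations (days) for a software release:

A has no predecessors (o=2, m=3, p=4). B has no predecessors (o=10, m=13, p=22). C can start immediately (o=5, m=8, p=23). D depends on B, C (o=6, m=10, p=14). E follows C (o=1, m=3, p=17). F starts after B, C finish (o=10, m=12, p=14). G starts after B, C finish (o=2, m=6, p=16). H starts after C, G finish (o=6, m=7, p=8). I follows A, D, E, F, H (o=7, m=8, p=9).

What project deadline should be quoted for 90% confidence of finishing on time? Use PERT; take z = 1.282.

40.0 days

te_A = (2 + 4·3 + 4)/6 = 18/6 = 3; σ²_A = ((4−2)/6)² = 0.111
te_B = (10 + 4·13 + 22)/6 = 84/6 = 14; σ²_B = ((22−10)/6)² = 4.000
te_C = (5 + 4·8 + 23)/6 = 60/6 = 10; σ²_C = ((23−5)/6)² = 9.000
te_D = (6 + 4·10 + 14)/6 = 60/6 = 10; σ²_D = ((14−6)/6)² = 1.778
te_E = (1 + 4·3 + 17)/6 = 30/6 = 5; σ²_E = ((17−1)/6)² = 7.111
te_F = (10 + 4·12 + 14)/6 = 72/6 = 12; σ²_F = ((14−10)/6)² = 0.444
te_G = (2 + 4·6 + 16)/6 = 42/6 = 7; σ²_G = ((16−2)/6)² = 5.444
te_H = (6 + 4·7 + 8)/6 = 42/6 = 7; σ²_H = ((8−6)/6)² = 0.111
te_I = (7 + 4·8 + 9)/6 = 48/6 = 8; σ²_I = ((9−7)/6)² = 0.111

Forward pass:
ES_A = 0; EF_A = 3
ES_B = 0; EF_B = 14
ES_C = 0; EF_C = 10
ES_D = max(EF_B=14, EF_C=10) = 14; EF_D = 14+10 = 24
ES_E = 10; EF_E = 10+5 = 15
ES_F = max(EF_B=14, EF_C=10) = 14; EF_F = 14+12 = 26
ES_G = max(EF_B=14, EF_C=10) = 14; EF_G = 14+7 = 21
ES_H = max(EF_C=10, EF_G=21) = 21; EF_H = 21+7 = 28
ES_I = max(EF_A=3, EF_D=24, EF_E=15, EF_F=26, EF_H=28) = 28; EF_I = 28+8 = 36
Expected project duration μ = 36 days. Critical path: B → G → H → I.

Variance along critical path = 4.000 + 5.444 + 0.111 + 0.111 = 9.667; σ = 3.109 days.
D = μ + z·σ = 36 + 1.282·3.109 = 40.0 days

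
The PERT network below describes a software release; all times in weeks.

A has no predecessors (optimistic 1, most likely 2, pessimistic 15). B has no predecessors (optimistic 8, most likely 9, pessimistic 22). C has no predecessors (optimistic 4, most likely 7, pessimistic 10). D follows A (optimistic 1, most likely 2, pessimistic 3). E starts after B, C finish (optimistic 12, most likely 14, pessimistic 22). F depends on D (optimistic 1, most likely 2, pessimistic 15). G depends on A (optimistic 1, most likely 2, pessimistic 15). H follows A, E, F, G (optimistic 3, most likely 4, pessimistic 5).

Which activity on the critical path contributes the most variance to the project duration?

te_A = (1 + 4·2 + 15)/6 = 24/6 = 4; σ²_A = ((15−1)/6)² = 5.444
te_B = (8 + 4·9 + 22)/6 = 66/6 = 11; σ²_B = ((22−8)/6)² = 5.444
te_C = (4 + 4·7 + 10)/6 = 42/6 = 7; σ²_C = ((10−4)/6)² = 1.000
te_D = (1 + 4·2 + 3)/6 = 12/6 = 2; σ²_D = ((3−1)/6)² = 0.111
te_E = (12 + 4·14 + 22)/6 = 90/6 = 15; σ²_E = ((22−12)/6)² = 2.778
te_F = (1 + 4·2 + 15)/6 = 24/6 = 4; σ²_F = ((15−1)/6)² = 5.444
te_G = (1 + 4·2 + 15)/6 = 24/6 = 4; σ²_G = ((15−1)/6)² = 5.444
te_H = (3 + 4·4 + 5)/6 = 24/6 = 4; σ²_H = ((5−3)/6)² = 0.111

Forward pass:
ES_A = 0; EF_A = 4
ES_B = 0; EF_B = 11
ES_C = 0; EF_C = 7
ES_D = 4; EF_D = 4+2 = 6
ES_E = max(EF_B=11, EF_C=7) = 11; EF_E = 11+15 = 26
ES_F = 6; EF_F = 6+4 = 10
ES_G = 4; EF_G = 4+4 = 8
ES_H = max(EF_A=4, EF_E=26, EF_F=10, EF_G=8) = 26; EF_H = 26+4 = 30
Expected project duration μ = 30 weeks. Critical path: B → E → H.

Variances on critical path: σ²_B=5.444, σ²_E=2.778, σ²_H=0.111.
Largest is σ²_B = 5.444.

B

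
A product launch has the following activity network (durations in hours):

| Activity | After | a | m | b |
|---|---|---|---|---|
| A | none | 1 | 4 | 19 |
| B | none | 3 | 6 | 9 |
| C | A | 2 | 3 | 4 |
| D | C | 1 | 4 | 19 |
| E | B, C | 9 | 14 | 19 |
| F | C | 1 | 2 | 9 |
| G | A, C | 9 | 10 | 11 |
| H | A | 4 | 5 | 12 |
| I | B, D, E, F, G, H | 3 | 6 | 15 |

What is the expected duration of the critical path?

te_A = (1 + 4·4 + 19)/6 = 36/6 = 6
te_B = (3 + 4·6 + 9)/6 = 36/6 = 6
te_C = (2 + 4·3 + 4)/6 = 18/6 = 3
te_D = (1 + 4·4 + 19)/6 = 36/6 = 6
te_E = (9 + 4·14 + 19)/6 = 84/6 = 14
te_F = (1 + 4·2 + 9)/6 = 18/6 = 3
te_G = (9 + 4·10 + 11)/6 = 60/6 = 10
te_H = (4 + 4·5 + 12)/6 = 36/6 = 6
te_I = (3 + 4·6 + 15)/6 = 42/6 = 7

Forward pass:
ES_A = 0; EF_A = 6
ES_B = 0; EF_B = 6
ES_C = 6; EF_C = 6+3 = 9
ES_D = 9; EF_D = 9+6 = 15
ES_E = max(EF_B=6, EF_C=9) = 9; EF_E = 9+14 = 23
ES_F = 9; EF_F = 9+3 = 12
ES_G = max(EF_A=6, EF_C=9) = 9; EF_G = 9+10 = 19
ES_H = 6; EF_H = 6+6 = 12
ES_I = max(EF_B=6, EF_D=15, EF_E=23, EF_F=12, EF_G=19, EF_H=12) = 23; EF_I = 23+7 = 30
Expected project duration μ = 30 hours. Critical path: A → C → E → I.

30 hours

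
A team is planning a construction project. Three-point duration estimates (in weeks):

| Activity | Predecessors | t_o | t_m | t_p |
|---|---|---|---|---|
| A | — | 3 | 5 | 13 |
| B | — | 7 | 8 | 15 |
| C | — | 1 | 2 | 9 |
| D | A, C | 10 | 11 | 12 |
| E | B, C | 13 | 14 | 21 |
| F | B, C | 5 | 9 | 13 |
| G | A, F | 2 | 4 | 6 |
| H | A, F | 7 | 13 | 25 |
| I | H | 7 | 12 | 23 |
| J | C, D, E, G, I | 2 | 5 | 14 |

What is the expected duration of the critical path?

te_A = (3 + 4·5 + 13)/6 = 36/6 = 6
te_B = (7 + 4·8 + 15)/6 = 54/6 = 9
te_C = (1 + 4·2 + 9)/6 = 18/6 = 3
te_D = (10 + 4·11 + 12)/6 = 66/6 = 11
te_E = (13 + 4·14 + 21)/6 = 90/6 = 15
te_F = (5 + 4·9 + 13)/6 = 54/6 = 9
te_G = (2 + 4·4 + 6)/6 = 24/6 = 4
te_H = (7 + 4·13 + 25)/6 = 84/6 = 14
te_I = (7 + 4·12 + 23)/6 = 78/6 = 13
te_J = (2 + 4·5 + 14)/6 = 36/6 = 6

Forward pass:
ES_A = 0; EF_A = 6
ES_B = 0; EF_B = 9
ES_C = 0; EF_C = 3
ES_D = max(EF_A=6, EF_C=3) = 6; EF_D = 6+11 = 17
ES_E = max(EF_B=9, EF_C=3) = 9; EF_E = 9+15 = 24
ES_F = max(EF_B=9, EF_C=3) = 9; EF_F = 9+9 = 18
ES_G = max(EF_A=6, EF_F=18) = 18; EF_G = 18+4 = 22
ES_H = max(EF_A=6, EF_F=18) = 18; EF_H = 18+14 = 32
ES_I = 32; EF_I = 32+13 = 45
ES_J = max(EF_C=3, EF_D=17, EF_E=24, EF_G=22, EF_I=45) = 45; EF_J = 45+6 = 51
Expected project duration μ = 51 weeks. Critical path: B → F → H → I → J.

51 weeks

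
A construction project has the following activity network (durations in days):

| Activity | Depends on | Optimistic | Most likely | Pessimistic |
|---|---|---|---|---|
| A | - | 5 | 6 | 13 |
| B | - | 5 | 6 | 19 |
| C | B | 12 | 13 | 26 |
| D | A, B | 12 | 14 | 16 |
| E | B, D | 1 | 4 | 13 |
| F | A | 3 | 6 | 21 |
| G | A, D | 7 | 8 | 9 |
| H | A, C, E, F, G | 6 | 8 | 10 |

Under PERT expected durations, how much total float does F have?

te_A = (5 + 4·6 + 13)/6 = 42/6 = 7
te_B = (5 + 4·6 + 19)/6 = 48/6 = 8
te_C = (12 + 4·13 + 26)/6 = 90/6 = 15
te_D = (12 + 4·14 + 16)/6 = 84/6 = 14
te_E = (1 + 4·4 + 13)/6 = 30/6 = 5
te_F = (3 + 4·6 + 21)/6 = 48/6 = 8
te_G = (7 + 4·8 + 9)/6 = 48/6 = 8
te_H = (6 + 4·8 + 10)/6 = 48/6 = 8

Forward pass:
ES_A = 0; EF_A = 7
ES_B = 0; EF_B = 8
ES_C = 8; EF_C = 8+15 = 23
ES_D = max(EF_A=7, EF_B=8) = 8; EF_D = 8+14 = 22
ES_E = max(EF_B=8, EF_D=22) = 22; EF_E = 22+5 = 27
ES_F = 7; EF_F = 7+8 = 15
ES_G = max(EF_A=7, EF_D=22) = 22; EF_G = 22+8 = 30
ES_H = max(EF_A=7, EF_C=23, EF_E=27, EF_F=15, EF_G=30) = 30; EF_H = 30+8 = 38
Expected project duration μ = 38 days. Critical path: B → D → G → H.

Backward pass:
LF_H = 38; LS_H = 38−8 = 30
LF_G = LS_H = 30; LS_G = 30−8 = 22
LF_F = LS_H = 30; LS_F = 30−8 = 22
LF_E = LS_H = 30; LS_E = 30−5 = 25
LF_D = min(LS_E=25, LS_G=22) = 22; LS_D = 22−14 = 8
LF_C = LS_H = 30; LS_C = 30−15 = 15
LF_B = min(LS_C=15, LS_D=8, LS_E=25) = 8; LS_B = 8−8 = 0
LF_A = min(LS_D=8, LS_F=22, LS_G=22, LS_H=30) = 8; LS_A = 8−7 = 1
Slack_F = LS_F − ES_F = 22 − 7 = 15

15 days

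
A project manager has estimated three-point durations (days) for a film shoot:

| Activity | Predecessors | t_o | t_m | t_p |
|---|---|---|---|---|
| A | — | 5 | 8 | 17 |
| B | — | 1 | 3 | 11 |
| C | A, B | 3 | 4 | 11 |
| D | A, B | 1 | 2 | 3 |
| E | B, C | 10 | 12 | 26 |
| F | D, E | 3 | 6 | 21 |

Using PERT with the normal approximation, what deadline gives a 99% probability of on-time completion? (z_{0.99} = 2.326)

te_A = (5 + 4·8 + 17)/6 = 54/6 = 9; σ²_A = ((17−5)/6)² = 4.000
te_B = (1 + 4·3 + 11)/6 = 24/6 = 4; σ²_B = ((11−1)/6)² = 2.778
te_C = (3 + 4·4 + 11)/6 = 30/6 = 5; σ²_C = ((11−3)/6)² = 1.778
te_D = (1 + 4·2 + 3)/6 = 12/6 = 2; σ²_D = ((3−1)/6)² = 0.111
te_E = (10 + 4·12 + 26)/6 = 84/6 = 14; σ²_E = ((26−10)/6)² = 7.111
te_F = (3 + 4·6 + 21)/6 = 48/6 = 8; σ²_F = ((21−3)/6)² = 9.000

Forward pass:
ES_A = 0; EF_A = 9
ES_B = 0; EF_B = 4
ES_C = max(EF_A=9, EF_B=4) = 9; EF_C = 9+5 = 14
ES_D = max(EF_A=9, EF_B=4) = 9; EF_D = 9+2 = 11
ES_E = max(EF_B=4, EF_C=14) = 14; EF_E = 14+14 = 28
ES_F = max(EF_D=11, EF_E=28) = 28; EF_F = 28+8 = 36
Expected project duration μ = 36 days. Critical path: A → C → E → F.

Variance along critical path = 4.000 + 1.778 + 7.111 + 9.000 = 21.889; σ = 4.679 days.
D = μ + z·σ = 36 + 2.326·4.679 = 46.9 days

46.9 days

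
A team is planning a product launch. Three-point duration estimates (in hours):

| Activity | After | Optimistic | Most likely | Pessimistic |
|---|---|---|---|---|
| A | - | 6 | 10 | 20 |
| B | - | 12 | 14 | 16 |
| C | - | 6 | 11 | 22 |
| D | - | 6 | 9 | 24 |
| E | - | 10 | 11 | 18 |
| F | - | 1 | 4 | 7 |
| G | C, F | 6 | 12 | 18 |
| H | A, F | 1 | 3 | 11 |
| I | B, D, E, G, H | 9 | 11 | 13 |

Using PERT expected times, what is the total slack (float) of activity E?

te_A = (6 + 4·10 + 20)/6 = 66/6 = 11
te_B = (12 + 4·14 + 16)/6 = 84/6 = 14
te_C = (6 + 4·11 + 22)/6 = 72/6 = 12
te_D = (6 + 4·9 + 24)/6 = 66/6 = 11
te_E = (10 + 4·11 + 18)/6 = 72/6 = 12
te_F = (1 + 4·4 + 7)/6 = 24/6 = 4
te_G = (6 + 4·12 + 18)/6 = 72/6 = 12
te_H = (1 + 4·3 + 11)/6 = 24/6 = 4
te_I = (9 + 4·11 + 13)/6 = 66/6 = 11

Forward pass:
ES_A = 0; EF_A = 11
ES_B = 0; EF_B = 14
ES_C = 0; EF_C = 12
ES_D = 0; EF_D = 11
ES_E = 0; EF_E = 12
ES_F = 0; EF_F = 4
ES_G = max(EF_C=12, EF_F=4) = 12; EF_G = 12+12 = 24
ES_H = max(EF_A=11, EF_F=4) = 11; EF_H = 11+4 = 15
ES_I = max(EF_B=14, EF_D=11, EF_E=12, EF_G=24, EF_H=15) = 24; EF_I = 24+11 = 35
Expected project duration μ = 35 hours. Critical path: C → G → I.

Backward pass:
LF_I = 35; LS_I = 35−11 = 24
LF_H = LS_I = 24; LS_H = 24−4 = 20
LF_G = LS_I = 24; LS_G = 24−12 = 12
LF_F = min(LS_G=12, LS_H=20) = 12; LS_F = 12−4 = 8
LF_E = LS_I = 24; LS_E = 24−12 = 12
LF_D = LS_I = 24; LS_D = 24−11 = 13
LF_C = LS_G = 12; LS_C = 12−12 = 0
LF_B = LS_I = 24; LS_B = 24−14 = 10
LF_A = LS_H = 20; LS_A = 20−11 = 9
Slack_E = LS_E − ES_E = 12 − 0 = 12

12 hours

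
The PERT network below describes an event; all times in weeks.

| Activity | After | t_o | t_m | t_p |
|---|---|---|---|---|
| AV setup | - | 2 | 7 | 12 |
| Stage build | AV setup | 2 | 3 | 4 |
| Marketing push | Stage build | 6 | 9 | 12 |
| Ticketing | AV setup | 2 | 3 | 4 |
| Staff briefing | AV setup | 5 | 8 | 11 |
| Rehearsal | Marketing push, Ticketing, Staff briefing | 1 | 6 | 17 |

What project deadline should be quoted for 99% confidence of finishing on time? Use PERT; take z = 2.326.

te_AV setup = (2 + 4·7 + 12)/6 = 42/6 = 7; σ²_AV setup = ((12−2)/6)² = 2.778
te_Stage build = (2 + 4·3 + 4)/6 = 18/6 = 3; σ²_Stage build = ((4−2)/6)² = 0.111
te_Marketing push = (6 + 4·9 + 12)/6 = 54/6 = 9; σ²_Marketing push = ((12−6)/6)² = 1.000
te_Ticketing = (2 + 4·3 + 4)/6 = 18/6 = 3; σ²_Ticketing = ((4−2)/6)² = 0.111
te_Staff briefing = (5 + 4·8 + 11)/6 = 48/6 = 8; σ²_Staff briefing = ((11−5)/6)² = 1.000
te_Rehearsal = (1 + 4·6 + 17)/6 = 42/6 = 7; σ²_Rehearsal = ((17−1)/6)² = 7.111

Forward pass:
ES_AV setup = 0; EF_AV setup = 7
ES_Stage build = 7; EF_Stage build = 7+3 = 10
ES_Marketing push = 10; EF_Marketing push = 10+9 = 19
ES_Ticketing = 7; EF_Ticketing = 7+3 = 10
ES_Staff briefing = 7; EF_Staff briefing = 7+8 = 15
ES_Rehearsal = max(EF_Marketing push=19, EF_Ticketing=10, EF_Staff briefing=15) = 19; EF_Rehearsal = 19+7 = 26
Expected project duration μ = 26 weeks. Critical path: AV setup → Stage build → Marketing push → Rehearsal.

Variance along critical path = 2.778 + 0.111 + 1.000 + 7.111 = 11.000; σ = 3.317 weeks.
D = μ + z·σ = 26 + 2.326·3.317 = 33.7 weeks

33.7 weeks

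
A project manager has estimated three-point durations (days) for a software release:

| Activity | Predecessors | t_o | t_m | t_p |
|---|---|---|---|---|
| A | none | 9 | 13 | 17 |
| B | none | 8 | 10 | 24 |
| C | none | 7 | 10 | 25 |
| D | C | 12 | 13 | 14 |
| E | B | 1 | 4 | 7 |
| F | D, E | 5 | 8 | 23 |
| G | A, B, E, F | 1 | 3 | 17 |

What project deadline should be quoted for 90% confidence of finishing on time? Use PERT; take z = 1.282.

te_A = (9 + 4·13 + 17)/6 = 78/6 = 13; σ²_A = ((17−9)/6)² = 1.778
te_B = (8 + 4·10 + 24)/6 = 72/6 = 12; σ²_B = ((24−8)/6)² = 7.111
te_C = (7 + 4·10 + 25)/6 = 72/6 = 12; σ²_C = ((25−7)/6)² = 9.000
te_D = (12 + 4·13 + 14)/6 = 78/6 = 13; σ²_D = ((14−12)/6)² = 0.111
te_E = (1 + 4·4 + 7)/6 = 24/6 = 4; σ²_E = ((7−1)/6)² = 1.000
te_F = (5 + 4·8 + 23)/6 = 60/6 = 10; σ²_F = ((23−5)/6)² = 9.000
te_G = (1 + 4·3 + 17)/6 = 30/6 = 5; σ²_G = ((17−1)/6)² = 7.111

Forward pass:
ES_A = 0; EF_A = 13
ES_B = 0; EF_B = 12
ES_C = 0; EF_C = 12
ES_D = 12; EF_D = 12+13 = 25
ES_E = 12; EF_E = 12+4 = 16
ES_F = max(EF_D=25, EF_E=16) = 25; EF_F = 25+10 = 35
ES_G = max(EF_A=13, EF_B=12, EF_E=16, EF_F=35) = 35; EF_G = 35+5 = 40
Expected project duration μ = 40 days. Critical path: C → D → F → G.

Variance along critical path = 9.000 + 0.111 + 9.000 + 7.111 = 25.222; σ = 5.022 days.
D = μ + z·σ = 40 + 1.282·5.022 = 46.4 days

46.4 days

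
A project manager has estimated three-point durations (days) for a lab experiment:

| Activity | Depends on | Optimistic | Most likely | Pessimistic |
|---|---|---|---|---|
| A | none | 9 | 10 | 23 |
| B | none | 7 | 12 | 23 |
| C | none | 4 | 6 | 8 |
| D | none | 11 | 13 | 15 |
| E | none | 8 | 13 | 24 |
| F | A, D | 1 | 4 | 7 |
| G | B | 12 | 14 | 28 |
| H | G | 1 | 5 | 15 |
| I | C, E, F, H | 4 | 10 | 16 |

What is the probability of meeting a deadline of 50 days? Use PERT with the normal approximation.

0.848

te_A = (9 + 4·10 + 23)/6 = 72/6 = 12; σ²_A = ((23−9)/6)² = 5.444
te_B = (7 + 4·12 + 23)/6 = 78/6 = 13; σ²_B = ((23−7)/6)² = 7.111
te_C = (4 + 4·6 + 8)/6 = 36/6 = 6; σ²_C = ((8−4)/6)² = 0.444
te_D = (11 + 4·13 + 15)/6 = 78/6 = 13; σ²_D = ((15−11)/6)² = 0.444
te_E = (8 + 4·13 + 24)/6 = 84/6 = 14; σ²_E = ((24−8)/6)² = 7.111
te_F = (1 + 4·4 + 7)/6 = 24/6 = 4; σ²_F = ((7−1)/6)² = 1.000
te_G = (12 + 4·14 + 28)/6 = 96/6 = 16; σ²_G = ((28−12)/6)² = 7.111
te_H = (1 + 4·5 + 15)/6 = 36/6 = 6; σ²_H = ((15−1)/6)² = 5.444
te_I = (4 + 4·10 + 16)/6 = 60/6 = 10; σ²_I = ((16−4)/6)² = 4.000

Forward pass:
ES_A = 0; EF_A = 12
ES_B = 0; EF_B = 13
ES_C = 0; EF_C = 6
ES_D = 0; EF_D = 13
ES_E = 0; EF_E = 14
ES_F = max(EF_A=12, EF_D=13) = 13; EF_F = 13+4 = 17
ES_G = 13; EF_G = 13+16 = 29
ES_H = 29; EF_H = 29+6 = 35
ES_I = max(EF_C=6, EF_E=14, EF_F=17, EF_H=35) = 35; EF_I = 35+10 = 45
Expected project duration μ = 45 days. Critical path: B → G → H → I.

Variance along critical path = 7.111 + 7.111 + 5.444 + 4.000 = 23.667; σ = √23.667 = 4.865 days.
Z = (50 − 45) / 4.865 = 1.028
P(T ≤ 50) = Φ(1.028) ≈ 0.848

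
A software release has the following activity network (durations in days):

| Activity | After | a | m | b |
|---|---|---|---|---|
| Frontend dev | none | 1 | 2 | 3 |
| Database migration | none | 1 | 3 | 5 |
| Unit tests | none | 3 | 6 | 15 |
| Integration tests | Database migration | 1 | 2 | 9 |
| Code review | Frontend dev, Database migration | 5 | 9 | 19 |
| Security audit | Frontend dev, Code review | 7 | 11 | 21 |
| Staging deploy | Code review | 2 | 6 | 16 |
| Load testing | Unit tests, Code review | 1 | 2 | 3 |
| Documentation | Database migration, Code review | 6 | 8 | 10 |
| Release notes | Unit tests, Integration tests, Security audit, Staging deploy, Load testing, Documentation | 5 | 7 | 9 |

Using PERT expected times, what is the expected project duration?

32 days

te_Frontend dev = (1 + 4·2 + 3)/6 = 12/6 = 2
te_Database migration = (1 + 4·3 + 5)/6 = 18/6 = 3
te_Unit tests = (3 + 4·6 + 15)/6 = 42/6 = 7
te_Integration tests = (1 + 4·2 + 9)/6 = 18/6 = 3
te_Code review = (5 + 4·9 + 19)/6 = 60/6 = 10
te_Security audit = (7 + 4·11 + 21)/6 = 72/6 = 12
te_Staging deploy = (2 + 4·6 + 16)/6 = 42/6 = 7
te_Load testing = (1 + 4·2 + 3)/6 = 12/6 = 2
te_Documentation = (6 + 4·8 + 10)/6 = 48/6 = 8
te_Release notes = (5 + 4·7 + 9)/6 = 42/6 = 7

Forward pass:
ES_Frontend dev = 0; EF_Frontend dev = 2
ES_Database migration = 0; EF_Database migration = 3
ES_Unit tests = 0; EF_Unit tests = 7
ES_Integration tests = 3; EF_Integration tests = 3+3 = 6
ES_Code review = max(EF_Frontend dev=2, EF_Database migration=3) = 3; EF_Code review = 3+10 = 13
ES_Security audit = max(EF_Frontend dev=2, EF_Code review=13) = 13; EF_Security audit = 13+12 = 25
ES_Staging deploy = 13; EF_Staging deploy = 13+7 = 20
ES_Load testing = max(EF_Unit tests=7, EF_Code review=13) = 13; EF_Load testing = 13+2 = 15
ES_Documentation = max(EF_Database migration=3, EF_Code review=13) = 13; EF_Documentation = 13+8 = 21
ES_Release notes = max(EF_Unit tests=7, EF_Integration tests=6, EF_Security audit=25, EF_Staging deploy=20, EF_Load testing=15, EF_Documentation=21) = 25; EF_Release notes = 25+7 = 32
Expected project duration μ = 32 days. Critical path: Database migration → Code review → Security audit → Release notes.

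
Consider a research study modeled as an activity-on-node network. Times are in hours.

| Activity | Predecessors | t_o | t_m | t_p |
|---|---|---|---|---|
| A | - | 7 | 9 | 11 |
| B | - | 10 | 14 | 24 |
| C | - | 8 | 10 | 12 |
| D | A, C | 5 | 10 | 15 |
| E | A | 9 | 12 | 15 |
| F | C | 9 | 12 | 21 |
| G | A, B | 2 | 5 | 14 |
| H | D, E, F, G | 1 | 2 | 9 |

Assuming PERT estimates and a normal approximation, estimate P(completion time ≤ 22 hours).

te_A = (7 + 4·9 + 11)/6 = 54/6 = 9; σ²_A = ((11−7)/6)² = 0.444
te_B = (10 + 4·14 + 24)/6 = 90/6 = 15; σ²_B = ((24−10)/6)² = 5.444
te_C = (8 + 4·10 + 12)/6 = 60/6 = 10; σ²_C = ((12−8)/6)² = 0.444
te_D = (5 + 4·10 + 15)/6 = 60/6 = 10; σ²_D = ((15−5)/6)² = 2.778
te_E = (9 + 4·12 + 15)/6 = 72/6 = 12; σ²_E = ((15−9)/6)² = 1.000
te_F = (9 + 4·12 + 21)/6 = 78/6 = 13; σ²_F = ((21−9)/6)² = 4.000
te_G = (2 + 4·5 + 14)/6 = 36/6 = 6; σ²_G = ((14−2)/6)² = 4.000
te_H = (1 + 4·2 + 9)/6 = 18/6 = 3; σ²_H = ((9−1)/6)² = 1.778

Forward pass:
ES_A = 0; EF_A = 9
ES_B = 0; EF_B = 15
ES_C = 0; EF_C = 10
ES_D = max(EF_A=9, EF_C=10) = 10; EF_D = 10+10 = 20
ES_E = 9; EF_E = 9+12 = 21
ES_F = 10; EF_F = 10+13 = 23
ES_G = max(EF_A=9, EF_B=15) = 15; EF_G = 15+6 = 21
ES_H = max(EF_D=20, EF_E=21, EF_F=23, EF_G=21) = 23; EF_H = 23+3 = 26
Expected project duration μ = 26 hours. Critical path: C → F → H.

Variance along critical path = 0.444 + 4.000 + 1.778 = 6.222; σ = √6.222 = 2.494 hours.
Z = (22 − 26) / 2.494 = -1.604
P(T ≤ 22) = Φ(-1.604) ≈ 0.054

0.054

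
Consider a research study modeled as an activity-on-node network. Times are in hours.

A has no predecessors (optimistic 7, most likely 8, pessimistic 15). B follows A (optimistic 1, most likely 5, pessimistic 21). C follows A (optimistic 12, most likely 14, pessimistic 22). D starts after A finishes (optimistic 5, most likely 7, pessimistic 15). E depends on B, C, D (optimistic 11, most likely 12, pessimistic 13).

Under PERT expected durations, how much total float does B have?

te_A = (7 + 4·8 + 15)/6 = 54/6 = 9
te_B = (1 + 4·5 + 21)/6 = 42/6 = 7
te_C = (12 + 4·14 + 22)/6 = 90/6 = 15
te_D = (5 + 4·7 + 15)/6 = 48/6 = 8
te_E = (11 + 4·12 + 13)/6 = 72/6 = 12

Forward pass:
ES_A = 0; EF_A = 9
ES_B = 9; EF_B = 9+7 = 16
ES_C = 9; EF_C = 9+15 = 24
ES_D = 9; EF_D = 9+8 = 17
ES_E = max(EF_B=16, EF_C=24, EF_D=17) = 24; EF_E = 24+12 = 36
Expected project duration μ = 36 hours. Critical path: A → C → E.

Backward pass:
LF_E = 36; LS_E = 36−12 = 24
LF_D = LS_E = 24; LS_D = 24−8 = 16
LF_C = LS_E = 24; LS_C = 24−15 = 9
LF_B = LS_E = 24; LS_B = 24−7 = 17
LF_A = min(LS_B=17, LS_C=9, LS_D=16) = 9; LS_A = 9−9 = 0
Slack_B = LS_B − ES_B = 17 − 9 = 8

8 hours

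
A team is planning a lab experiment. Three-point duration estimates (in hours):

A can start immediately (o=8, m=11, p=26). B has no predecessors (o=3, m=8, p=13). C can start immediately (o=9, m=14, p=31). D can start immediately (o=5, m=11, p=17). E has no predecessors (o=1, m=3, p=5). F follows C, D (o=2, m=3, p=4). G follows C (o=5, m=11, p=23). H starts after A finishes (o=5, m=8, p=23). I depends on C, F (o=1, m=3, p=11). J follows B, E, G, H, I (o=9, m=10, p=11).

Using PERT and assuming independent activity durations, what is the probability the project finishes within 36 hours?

0.337

te_A = (8 + 4·11 + 26)/6 = 78/6 = 13; σ²_A = ((26−8)/6)² = 9.000
te_B = (3 + 4·8 + 13)/6 = 48/6 = 8; σ²_B = ((13−3)/6)² = 2.778
te_C = (9 + 4·14 + 31)/6 = 96/6 = 16; σ²_C = ((31−9)/6)² = 13.444
te_D = (5 + 4·11 + 17)/6 = 66/6 = 11; σ²_D = ((17−5)/6)² = 4.000
te_E = (1 + 4·3 + 5)/6 = 18/6 = 3; σ²_E = ((5−1)/6)² = 0.444
te_F = (2 + 4·3 + 4)/6 = 18/6 = 3; σ²_F = ((4−2)/6)² = 0.111
te_G = (5 + 4·11 + 23)/6 = 72/6 = 12; σ²_G = ((23−5)/6)² = 9.000
te_H = (5 + 4·8 + 23)/6 = 60/6 = 10; σ²_H = ((23−5)/6)² = 9.000
te_I = (1 + 4·3 + 11)/6 = 24/6 = 4; σ²_I = ((11−1)/6)² = 2.778
te_J = (9 + 4·10 + 11)/6 = 60/6 = 10; σ²_J = ((11−9)/6)² = 0.111

Forward pass:
ES_A = 0; EF_A = 13
ES_B = 0; EF_B = 8
ES_C = 0; EF_C = 16
ES_D = 0; EF_D = 11
ES_E = 0; EF_E = 3
ES_F = max(EF_C=16, EF_D=11) = 16; EF_F = 16+3 = 19
ES_G = 16; EF_G = 16+12 = 28
ES_H = 13; EF_H = 13+10 = 23
ES_I = max(EF_C=16, EF_F=19) = 19; EF_I = 19+4 = 23
ES_J = max(EF_B=8, EF_E=3, EF_G=28, EF_H=23, EF_I=23) = 28; EF_J = 28+10 = 38
Expected project duration μ = 38 hours. Critical path: C → G → J.

Variance along critical path = 13.444 + 9.000 + 0.111 = 22.556; σ = √22.556 = 4.749 hours.
Z = (36 − 38) / 4.749 = -0.421
P(T ≤ 36) = Φ(-0.421) ≈ 0.337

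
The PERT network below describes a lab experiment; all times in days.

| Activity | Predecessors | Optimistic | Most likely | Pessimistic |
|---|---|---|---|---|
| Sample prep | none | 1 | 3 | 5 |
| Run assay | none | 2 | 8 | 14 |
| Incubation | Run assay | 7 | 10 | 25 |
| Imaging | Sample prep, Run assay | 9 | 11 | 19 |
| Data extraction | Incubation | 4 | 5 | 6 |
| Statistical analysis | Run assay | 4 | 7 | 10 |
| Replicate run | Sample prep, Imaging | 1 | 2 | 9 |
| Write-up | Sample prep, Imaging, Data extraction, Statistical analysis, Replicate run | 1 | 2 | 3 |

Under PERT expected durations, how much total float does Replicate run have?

2 days

te_Sample prep = (1 + 4·3 + 5)/6 = 18/6 = 3
te_Run assay = (2 + 4·8 + 14)/6 = 48/6 = 8
te_Incubation = (7 + 4·10 + 25)/6 = 72/6 = 12
te_Imaging = (9 + 4·11 + 19)/6 = 72/6 = 12
te_Data extraction = (4 + 4·5 + 6)/6 = 30/6 = 5
te_Statistical analysis = (4 + 4·7 + 10)/6 = 42/6 = 7
te_Replicate run = (1 + 4·2 + 9)/6 = 18/6 = 3
te_Write-up = (1 + 4·2 + 3)/6 = 12/6 = 2

Forward pass:
ES_Sample prep = 0; EF_Sample prep = 3
ES_Run assay = 0; EF_Run assay = 8
ES_Incubation = 8; EF_Incubation = 8+12 = 20
ES_Imaging = max(EF_Sample prep=3, EF_Run assay=8) = 8; EF_Imaging = 8+12 = 20
ES_Data extraction = 20; EF_Data extraction = 20+5 = 25
ES_Statistical analysis = 8; EF_Statistical analysis = 8+7 = 15
ES_Replicate run = max(EF_Sample prep=3, EF_Imaging=20) = 20; EF_Replicate run = 20+3 = 23
ES_Write-up = max(EF_Sample prep=3, EF_Imaging=20, EF_Data extraction=25, EF_Statistical analysis=15, EF_Replicate run=23) = 25; EF_Write-up = 25+2 = 27
Expected project duration μ = 27 days. Critical path: Run assay → Incubation → Data extraction → Write-up.

Backward pass:
LF_Write-up = 27; LS_Write-up = 27−2 = 25
LF_Replicate run = LS_Write-up = 25; LS_Replicate run = 25−3 = 22
LF_Statistical analysis = LS_Write-up = 25; LS_Statistical analysis = 25−7 = 18
LF_Data extraction = LS_Write-up = 25; LS_Data extraction = 25−5 = 20
LF_Imaging = min(LS_Replicate run=22, LS_Write-up=25) = 22; LS_Imaging = 22−12 = 10
LF_Incubation = LS_Data extraction = 20; LS_Incubation = 20−12 = 8
LF_Run assay = min(LS_Incubation=8, LS_Imaging=10, LS_Statistical analysis=18) = 8; LS_Run assay = 8−8 = 0
LF_Sample prep = min(LS_Imaging=10, LS_Replicate run=22, LS_Write-up=25) = 10; LS_Sample prep = 10−3 = 7
Slack_Replicate run = LS_Replicate run − ES_Replicate run = 22 − 20 = 2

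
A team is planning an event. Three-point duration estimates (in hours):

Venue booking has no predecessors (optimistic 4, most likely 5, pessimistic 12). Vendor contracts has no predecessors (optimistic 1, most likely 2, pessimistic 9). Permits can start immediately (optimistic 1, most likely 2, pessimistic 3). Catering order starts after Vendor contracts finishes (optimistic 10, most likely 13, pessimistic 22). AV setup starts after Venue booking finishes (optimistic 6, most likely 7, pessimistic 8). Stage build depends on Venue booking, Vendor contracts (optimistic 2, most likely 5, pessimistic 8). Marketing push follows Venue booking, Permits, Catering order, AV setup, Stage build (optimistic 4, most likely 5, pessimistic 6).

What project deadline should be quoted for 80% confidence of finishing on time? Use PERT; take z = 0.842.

24.0 hours

te_Venue booking = (4 + 4·5 + 12)/6 = 36/6 = 6; σ²_Venue booking = ((12−4)/6)² = 1.778
te_Vendor contracts = (1 + 4·2 + 9)/6 = 18/6 = 3; σ²_Vendor contracts = ((9−1)/6)² = 1.778
te_Permits = (1 + 4·2 + 3)/6 = 12/6 = 2; σ²_Permits = ((3−1)/6)² = 0.111
te_Catering order = (10 + 4·13 + 22)/6 = 84/6 = 14; σ²_Catering order = ((22−10)/6)² = 4.000
te_AV setup = (6 + 4·7 + 8)/6 = 42/6 = 7; σ²_AV setup = ((8−6)/6)² = 0.111
te_Stage build = (2 + 4·5 + 8)/6 = 30/6 = 5; σ²_Stage build = ((8−2)/6)² = 1.000
te_Marketing push = (4 + 4·5 + 6)/6 = 30/6 = 5; σ²_Marketing push = ((6−4)/6)² = 0.111

Forward pass:
ES_Venue booking = 0; EF_Venue booking = 6
ES_Vendor contracts = 0; EF_Vendor contracts = 3
ES_Permits = 0; EF_Permits = 2
ES_Catering order = 3; EF_Catering order = 3+14 = 17
ES_AV setup = 6; EF_AV setup = 6+7 = 13
ES_Stage build = max(EF_Venue booking=6, EF_Vendor contracts=3) = 6; EF_Stage build = 6+5 = 11
ES_Marketing push = max(EF_Venue booking=6, EF_Permits=2, EF_Catering order=17, EF_AV setup=13, EF_Stage build=11) = 17; EF_Marketing push = 17+5 = 22
Expected project duration μ = 22 hours. Critical path: Vendor contracts → Catering order → Marketing push.

Variance along critical path = 1.778 + 4.000 + 0.111 = 5.889; σ = 2.427 hours.
D = μ + z·σ = 22 + 0.842·2.427 = 24.0 hours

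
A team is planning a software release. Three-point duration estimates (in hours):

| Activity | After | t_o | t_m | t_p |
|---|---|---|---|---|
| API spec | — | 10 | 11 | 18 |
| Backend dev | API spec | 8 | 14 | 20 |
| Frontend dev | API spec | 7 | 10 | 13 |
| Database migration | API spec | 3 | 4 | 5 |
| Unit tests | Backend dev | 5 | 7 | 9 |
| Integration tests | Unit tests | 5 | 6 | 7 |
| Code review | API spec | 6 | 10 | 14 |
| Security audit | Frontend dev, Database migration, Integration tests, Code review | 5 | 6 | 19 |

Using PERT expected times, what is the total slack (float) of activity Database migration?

23 hours

te_API spec = (10 + 4·11 + 18)/6 = 72/6 = 12
te_Backend dev = (8 + 4·14 + 20)/6 = 84/6 = 14
te_Frontend dev = (7 + 4·10 + 13)/6 = 60/6 = 10
te_Database migration = (3 + 4·4 + 5)/6 = 24/6 = 4
te_Unit tests = (5 + 4·7 + 9)/6 = 42/6 = 7
te_Integration tests = (5 + 4·6 + 7)/6 = 36/6 = 6
te_Code review = (6 + 4·10 + 14)/6 = 60/6 = 10
te_Security audit = (5 + 4·6 + 19)/6 = 48/6 = 8

Forward pass:
ES_API spec = 0; EF_API spec = 12
ES_Backend dev = 12; EF_Backend dev = 12+14 = 26
ES_Frontend dev = 12; EF_Frontend dev = 12+10 = 22
ES_Database migration = 12; EF_Database migration = 12+4 = 16
ES_Unit tests = 26; EF_Unit tests = 26+7 = 33
ES_Integration tests = 33; EF_Integration tests = 33+6 = 39
ES_Code review = 12; EF_Code review = 12+10 = 22
ES_Security audit = max(EF_Frontend dev=22, EF_Database migration=16, EF_Integration tests=39, EF_Code review=22) = 39; EF_Security audit = 39+8 = 47
Expected project duration μ = 47 hours. Critical path: API spec → Backend dev → Unit tests → Integration tests → Security audit.

Backward pass:
LF_Security audit = 47; LS_Security audit = 47−8 = 39
LF_Code review = LS_Security audit = 39; LS_Code review = 39−10 = 29
LF_Integration tests = LS_Security audit = 39; LS_Integration tests = 39−6 = 33
LF_Unit tests = LS_Integration tests = 33; LS_Unit tests = 33−7 = 26
LF_Database migration = LS_Security audit = 39; LS_Database migration = 39−4 = 35
LF_Frontend dev = LS_Security audit = 39; LS_Frontend dev = 39−10 = 29
LF_Backend dev = LS_Unit tests = 26; LS_Backend dev = 26−14 = 12
LF_API spec = min(LS_Backend dev=12, LS_Frontend dev=29, LS_Database migration=35, LS_Code review=29) = 12; LS_API spec = 12−12 = 0
Slack_Database migration = LS_Database migration − ES_Database migration = 35 − 12 = 23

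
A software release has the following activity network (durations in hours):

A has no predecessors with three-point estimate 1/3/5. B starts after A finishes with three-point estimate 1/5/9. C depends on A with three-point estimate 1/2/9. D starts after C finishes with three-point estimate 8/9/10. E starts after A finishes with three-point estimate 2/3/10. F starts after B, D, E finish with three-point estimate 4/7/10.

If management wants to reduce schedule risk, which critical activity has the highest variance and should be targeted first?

te_A = (1 + 4·3 + 5)/6 = 18/6 = 3; σ²_A = ((5−1)/6)² = 0.444
te_B = (1 + 4·5 + 9)/6 = 30/6 = 5; σ²_B = ((9−1)/6)² = 1.778
te_C = (1 + 4·2 + 9)/6 = 18/6 = 3; σ²_C = ((9−1)/6)² = 1.778
te_D = (8 + 4·9 + 10)/6 = 54/6 = 9; σ²_D = ((10−8)/6)² = 0.111
te_E = (2 + 4·3 + 10)/6 = 24/6 = 4; σ²_E = ((10−2)/6)² = 1.778
te_F = (4 + 4·7 + 10)/6 = 42/6 = 7; σ²_F = ((10−4)/6)² = 1.000

Forward pass:
ES_A = 0; EF_A = 3
ES_B = 3; EF_B = 3+5 = 8
ES_C = 3; EF_C = 3+3 = 6
ES_D = 6; EF_D = 6+9 = 15
ES_E = 3; EF_E = 3+4 = 7
ES_F = max(EF_B=8, EF_D=15, EF_E=7) = 15; EF_F = 15+7 = 22
Expected project duration μ = 22 hours. Critical path: A → C → D → F.

Variances on critical path: σ²_A=0.444, σ²_C=1.778, σ²_D=0.111, σ²_F=1.000.
Largest is σ²_C = 1.778.

C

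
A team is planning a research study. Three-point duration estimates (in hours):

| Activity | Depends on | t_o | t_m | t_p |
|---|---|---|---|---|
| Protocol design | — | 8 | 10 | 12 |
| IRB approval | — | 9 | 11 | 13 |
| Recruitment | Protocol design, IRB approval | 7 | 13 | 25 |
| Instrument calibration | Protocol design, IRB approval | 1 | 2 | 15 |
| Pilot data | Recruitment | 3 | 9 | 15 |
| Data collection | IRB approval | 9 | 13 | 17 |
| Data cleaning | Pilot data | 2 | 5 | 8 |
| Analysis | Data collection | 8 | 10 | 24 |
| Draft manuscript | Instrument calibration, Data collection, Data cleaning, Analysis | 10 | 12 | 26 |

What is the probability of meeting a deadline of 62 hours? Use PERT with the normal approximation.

te_Protocol design = (8 + 4·10 + 12)/6 = 60/6 = 10; σ²_Protocol design = ((12−8)/6)² = 0.444
te_IRB approval = (9 + 4·11 + 13)/6 = 66/6 = 11; σ²_IRB approval = ((13−9)/6)² = 0.444
te_Recruitment = (7 + 4·13 + 25)/6 = 84/6 = 14; σ²_Recruitment = ((25−7)/6)² = 9.000
te_Instrument calibration = (1 + 4·2 + 15)/6 = 24/6 = 4; σ²_Instrument calibration = ((15−1)/6)² = 5.444
te_Pilot data = (3 + 4·9 + 15)/6 = 54/6 = 9; σ²_Pilot data = ((15−3)/6)² = 4.000
te_Data collection = (9 + 4·13 + 17)/6 = 78/6 = 13; σ²_Data collection = ((17−9)/6)² = 1.778
te_Data cleaning = (2 + 4·5 + 8)/6 = 30/6 = 5; σ²_Data cleaning = ((8−2)/6)² = 1.000
te_Analysis = (8 + 4·10 + 24)/6 = 72/6 = 12; σ²_Analysis = ((24−8)/6)² = 7.111
te_Draft manuscript = (10 + 4·12 + 26)/6 = 84/6 = 14; σ²_Draft manuscript = ((26−10)/6)² = 7.111

Forward pass:
ES_Protocol design = 0; EF_Protocol design = 10
ES_IRB approval = 0; EF_IRB approval = 11
ES_Recruitment = max(EF_Protocol design=10, EF_IRB approval=11) = 11; EF_Recruitment = 11+14 = 25
ES_Instrument calibration = max(EF_Protocol design=10, EF_IRB approval=11) = 11; EF_Instrument calibration = 11+4 = 15
ES_Pilot data = 25; EF_Pilot data = 25+9 = 34
ES_Data collection = 11; EF_Data collection = 11+13 = 24
ES_Data cleaning = 34; EF_Data cleaning = 34+5 = 39
ES_Analysis = 24; EF_Analysis = 24+12 = 36
ES_Draft manuscript = max(EF_Instrument calibration=15, EF_Data collection=24, EF_Data cleaning=39, EF_Analysis=36) = 39; EF_Draft manuscript = 39+14 = 53
Expected project duration μ = 53 hours. Critical path: IRB approval → Recruitment → Pilot data → Data cleaning → Draft manuscript.

Variance along critical path = 0.444 + 9.000 + 4.000 + 1.000 + 7.111 = 21.556; σ = √21.556 = 4.643 hours.
Z = (62 − 53) / 4.643 = 1.938
P(T ≤ 62) = Φ(1.938) ≈ 0.974

0.974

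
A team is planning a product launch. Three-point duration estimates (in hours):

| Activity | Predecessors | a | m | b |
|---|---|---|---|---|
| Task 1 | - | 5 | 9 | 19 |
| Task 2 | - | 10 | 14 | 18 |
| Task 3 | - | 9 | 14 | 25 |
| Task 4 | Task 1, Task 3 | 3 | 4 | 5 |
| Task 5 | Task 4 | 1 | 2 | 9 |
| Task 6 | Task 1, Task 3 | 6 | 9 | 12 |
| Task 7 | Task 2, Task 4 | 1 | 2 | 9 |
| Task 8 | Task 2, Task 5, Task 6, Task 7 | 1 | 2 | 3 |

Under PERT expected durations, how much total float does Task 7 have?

te_Task 1 = (5 + 4·9 + 19)/6 = 60/6 = 10
te_Task 2 = (10 + 4·14 + 18)/6 = 84/6 = 14
te_Task 3 = (9 + 4·14 + 25)/6 = 90/6 = 15
te_Task 4 = (3 + 4·4 + 5)/6 = 24/6 = 4
te_Task 5 = (1 + 4·2 + 9)/6 = 18/6 = 3
te_Task 6 = (6 + 4·9 + 12)/6 = 54/6 = 9
te_Task 7 = (1 + 4·2 + 9)/6 = 18/6 = 3
te_Task 8 = (1 + 4·2 + 3)/6 = 12/6 = 2

Forward pass:
ES_Task 1 = 0; EF_Task 1 = 10
ES_Task 2 = 0; EF_Task 2 = 14
ES_Task 3 = 0; EF_Task 3 = 15
ES_Task 4 = max(EF_Task 1=10, EF_Task 3=15) = 15; EF_Task 4 = 15+4 = 19
ES_Task 5 = 19; EF_Task 5 = 19+3 = 22
ES_Task 6 = max(EF_Task 1=10, EF_Task 3=15) = 15; EF_Task 6 = 15+9 = 24
ES_Task 7 = max(EF_Task 2=14, EF_Task 4=19) = 19; EF_Task 7 = 19+3 = 22
ES_Task 8 = max(EF_Task 2=14, EF_Task 5=22, EF_Task 6=24, EF_Task 7=22) = 24; EF_Task 8 = 24+2 = 26
Expected project duration μ = 26 hours. Critical path: Task 3 → Task 6 → Task 8.

Backward pass:
LF_Task 8 = 26; LS_Task 8 = 26−2 = 24
LF_Task 7 = LS_Task 8 = 24; LS_Task 7 = 24−3 = 21
LF_Task 6 = LS_Task 8 = 24; LS_Task 6 = 24−9 = 15
LF_Task 5 = LS_Task 8 = 24; LS_Task 5 = 24−3 = 21
LF_Task 4 = min(LS_Task 5=21, LS_Task 7=21) = 21; LS_Task 4 = 21−4 = 17
LF_Task 3 = min(LS_Task 4=17, LS_Task 6=15) = 15; LS_Task 3 = 15−15 = 0
LF_Task 2 = min(LS_Task 7=21, LS_Task 8=24) = 21; LS_Task 2 = 21−14 = 7
LF_Task 1 = min(LS_Task 4=17, LS_Task 6=15) = 15; LS_Task 1 = 15−10 = 5
Slack_Task 7 = LS_Task 7 − ES_Task 7 = 21 − 19 = 2

2 hours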